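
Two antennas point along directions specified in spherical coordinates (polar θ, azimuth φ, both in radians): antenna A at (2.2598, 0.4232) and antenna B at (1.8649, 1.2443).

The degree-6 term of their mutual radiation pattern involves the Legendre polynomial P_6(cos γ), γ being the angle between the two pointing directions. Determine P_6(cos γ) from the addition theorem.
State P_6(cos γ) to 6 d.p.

-0.085061

Addition theorem: P_6(cos γ) = (4π/13) Σ_m Y*_{lm}(Ω₁) Y_{lm}(Ω₂), m = −6…6:
  [-6]  conj(Y_{6,-6})(Ω₁) = (-0.084186, 0.057891) ; Y_{6,-6}(Ω₂) = (0.140520, -0.343627) ; Δ = (0.008063, 0.037063)
  [-5]  conj(Y_{6,-5})(Ω₁) = (0.151177, -0.249252) ; Y_{6,-5}(Ω₂) = (-0.388785, -0.024013) ; Δ = (-0.064761, 0.093275)
  [-4]  conj(Y_{6,-4})(Ω₁) = (-0.053118, 0.433215) ; Y_{6,-4}(Ω₂) = (-0.005927, -0.021856) ; Δ = (0.009783, -0.001407)
  [-3]  conj(Y_{6,-3})(Ω₁) = (-0.081712, -0.263038) ; Y_{6,-3}(Ω₂) = (-0.285251, 0.191532) ; Δ = (0.073689, 0.059381)
  [-2]  conj(Y_{6,-2})(Ω₁) = (-0.113692, -0.128484) ; Y_{6,-2}(Ω₂) = (0.066239, 0.050669) ; Δ = (-0.001021, -0.014271)
  [-1]  conj(Y_{6,-1})(Ω₁) = (0.319738, 0.144015) ; Y_{6,-1}(Ω₂) = (-0.099419, 0.293605) ; Δ = (-0.074072, 0.079559)
  [+0]  conj(Y_{6,0})(Ω₁) = (0.078291, -0.000000) ; Y_{6,0}(Ω₂) = (0.110361, 0.000000) ; Δ = (0.008640, 0.000000)
  [+1]  conj(Y_{6,1})(Ω₁) = (-0.319738, 0.144015) ; Y_{6,1}(Ω₂) = (0.099419, 0.293605) ; Δ = (-0.074072, -0.079559)
  [+2]  conj(Y_{6,2})(Ω₁) = (-0.113692, 0.128484) ; Y_{6,2}(Ω₂) = (0.066239, -0.050669) ; Δ = (-0.001021, 0.014271)
  [+3]  conj(Y_{6,3})(Ω₁) = (0.081712, -0.263038) ; Y_{6,3}(Ω₂) = (0.285251, 0.191532) ; Δ = (0.073689, -0.059381)
  [+4]  conj(Y_{6,4})(Ω₁) = (-0.053118, -0.433215) ; Y_{6,4}(Ω₂) = (-0.005927, 0.021856) ; Δ = (0.009783, 0.001407)
  [+5]  conj(Y_{6,5})(Ω₁) = (-0.151177, -0.249252) ; Y_{6,5}(Ω₂) = (0.388785, -0.024013) ; Δ = (-0.064761, -0.093275)
  [+6]  conj(Y_{6,6})(Ω₁) = (-0.084186, -0.057891) ; Y_{6,6}(Ω₂) = (0.140520, 0.343627) ; Δ = (0.008063, -0.037063)
Total Σ_m = (-0.087996, 0.000000). Multiply by 0.966644: (-0.085061, 0.000000). P_6(cos γ) = -0.085061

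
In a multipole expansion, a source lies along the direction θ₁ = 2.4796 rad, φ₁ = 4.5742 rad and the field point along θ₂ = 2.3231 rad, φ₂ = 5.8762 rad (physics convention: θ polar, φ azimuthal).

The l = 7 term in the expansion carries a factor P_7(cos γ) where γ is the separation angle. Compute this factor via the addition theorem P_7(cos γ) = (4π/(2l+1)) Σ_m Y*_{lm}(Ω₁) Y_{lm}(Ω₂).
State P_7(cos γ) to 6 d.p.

0.258507

Expand P_7 via completeness: Σ_{m} conj(Y_{7,m}) at Ω₁ times Y_{7,m} at Ω₂ —
  [-7]  conj(Y_{7,-7})(Ω₁) = (0.013652, 0.009410) ; Y_{7,-7}(Ω₂) = (-0.052951, 0.015957) ; Δ = (-0.000873, -0.000280)
  [-6]  conj(Y_{7,-6})(Ω₁) = (0.053776, -0.058698) ; Y_{7,-6}(Ω₂) = (0.148162, -0.124714) ; Δ = (0.000647, -0.015403)
  [-5]  conj(Y_{7,-5})(Ω₁) = (-0.145448, -0.175890) ; Y_{7,-5}(Ω₂) = (-0.172780, 0.345142) ; Δ = (0.085838, -0.019810)
  [-4]  conj(Y_{7,-4})(Ω₁) = (-0.357854, 0.220762) ; Y_{7,-4}(Ω₂) = (0.024986, -0.436765) ; Δ = (0.087479, 0.161814)
  [-3]  conj(Y_{7,-3})(Ω₁) = (0.178949, 0.406636) ; Y_{7,-3}(Ω₂) = (0.049588, 0.135913) ; Δ = (-0.046394, 0.044486)
  [-2]  conj(Y_{7,-2})(Ω₁) = (0.085909, -0.024367) ; Y_{7,-2}(Ω₂) = (0.202893, 0.214832) ; Δ = (0.022665, 0.013512)
  [-1]  conj(Y_{7,-1})(Ω₁) = (0.050296, 0.361645) ; Y_{7,-1}(Ω₂) = (-0.266087, -0.114697) ; Δ = (0.028097, -0.101998)
  [+0]  conj(Y_{7,0})(Ω₁) = (0.212908, -0.000000) ; Y_{7,0}(Ω₂) = (-0.217696, 0.000000) ; Δ = (-0.046349, 0.000000)
  [+1]  conj(Y_{7,1})(Ω₁) = (-0.050296, 0.361645) ; Y_{7,1}(Ω₂) = (0.266087, -0.114697) ; Δ = (0.028097, 0.101998)
  [+2]  conj(Y_{7,2})(Ω₁) = (0.085909, 0.024367) ; Y_{7,2}(Ω₂) = (0.202893, -0.214832) ; Δ = (0.022665, -0.013512)
  [+3]  conj(Y_{7,3})(Ω₁) = (-0.178949, 0.406636) ; Y_{7,3}(Ω₂) = (-0.049588, 0.135913) ; Δ = (-0.046394, -0.044486)
  [+4]  conj(Y_{7,4})(Ω₁) = (-0.357854, -0.220762) ; Y_{7,4}(Ω₂) = (0.024986, 0.436765) ; Δ = (0.087479, -0.161814)
  [+5]  conj(Y_{7,5})(Ω₁) = (0.145448, -0.175890) ; Y_{7,5}(Ω₂) = (0.172780, 0.345142) ; Δ = (0.085838, 0.019810)
  [+6]  conj(Y_{7,6})(Ω₁) = (0.053776, 0.058698) ; Y_{7,6}(Ω₂) = (0.148162, 0.124714) ; Δ = (0.000647, 0.015403)
  [+7]  conj(Y_{7,7})(Ω₁) = (-0.013652, 0.009410) ; Y_{7,7}(Ω₂) = (0.052951, 0.015957) ; Δ = (-0.000873, 0.000280)
Σ over m = (0.308569, -0.000000); ×(4π/15) → (0.258507, -0.000000). Real part: 0.258507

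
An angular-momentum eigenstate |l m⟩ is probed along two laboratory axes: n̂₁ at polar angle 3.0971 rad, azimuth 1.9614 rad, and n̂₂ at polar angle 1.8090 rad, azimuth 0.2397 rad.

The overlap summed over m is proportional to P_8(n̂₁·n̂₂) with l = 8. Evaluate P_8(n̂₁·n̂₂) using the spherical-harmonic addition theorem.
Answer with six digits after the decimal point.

-0.107551

Expand P_8 via completeness: Σ_{m} conj(Y_{8,m}) at Ω₁ times Y_{8,m} at Ω₂ —
  m=-8: Y*=-0.00000 + 0.00000j  Y=-0.13931 - 0.38547j  product 0.00000 + 0.00000j
  m=-7: Y*=-0.00000 - 0.00000j  Y=0.04256 + 0.39581j  product 0.00000 - 0.00000j
  m=-6: Y*=0.00000 - 0.00000j  Y=-0.00691 + 0.05180j  product 0.00000 + 0.00000j
  m=-5: Y*=0.00000 + 0.00000j  Y=0.13093 - 0.33529j  product 0.00000 - 0.00000j
  m=-4: Y*=0.00000 + 0.00005j  Y=-0.04265 + 0.06076j  product -0.00000 - 0.00000j
  m=-3: Y*=-0.00112 + 0.00047j  Y=-0.23812 + 0.20846j  product 0.00017 - 0.00035j
  m=-2: Y*=-0.01434 - 0.01422j  Y=0.11316 - 0.05883j  product -0.00246 - 0.00077j
  m=-1: Y*=0.08213 - 0.19946j  Y=0.28413 - 0.06944j  product 0.00948 - 0.06237j
  m=+0: Y*=1.12203 + 0.00000j  Y=-0.14249 + 0.00000j  product -0.15988 + 0.00000j
  m=+1: Y*=-0.08213 - 0.19946j  Y=-0.28413 - 0.06944j  product 0.00948 + 0.06237j
  m=+2: Y*=-0.01434 + 0.01422j  Y=0.11316 + 0.05883j  product -0.00246 + 0.00077j
  m=+3: Y*=0.00112 + 0.00047j  Y=0.23812 + 0.20846j  product 0.00017 + 0.00035j
  m=+4: Y*=0.00000 - 0.00005j  Y=-0.04265 - 0.06076j  product -0.00000 + 0.00000j
  m=+5: Y*=-0.00000 + 0.00000j  Y=-0.13093 - 0.33529j  product 0.00000 + 0.00000j
  m=+6: Y*=0.00000 + 0.00000j  Y=-0.00691 - 0.05180j  product 0.00000 - 0.00000j
  m=+7: Y*=0.00000 - 0.00000j  Y=-0.04256 + 0.39581j  product 0.00000 + 0.00000j
  m=+8: Y*=-0.00000 - 0.00000j  Y=-0.13931 + 0.38547j  product 0.00000 - 0.00000j
Total Σ_m = -0.14550 - 0.00000j. Multiply by 0.739198: -0.10755 - 0.00000j. P_8(cos γ) = -0.107551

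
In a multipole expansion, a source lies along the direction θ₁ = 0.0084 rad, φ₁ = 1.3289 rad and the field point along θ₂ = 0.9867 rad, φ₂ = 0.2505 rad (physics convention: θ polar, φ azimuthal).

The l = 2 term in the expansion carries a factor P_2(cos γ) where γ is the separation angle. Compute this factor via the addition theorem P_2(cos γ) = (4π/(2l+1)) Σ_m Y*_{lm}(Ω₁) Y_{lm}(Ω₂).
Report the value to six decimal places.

Expand P_2 via completeness: Σ_{m} conj(Y_{2,m}) at Ω₁ times Y_{2,m} at Ω₂ —
  term(m=-2) = -0.000004+0.000006i   from Y*(Ω₁)=-0.000024+0.000013i, Y(Ω₂)=+0.235775-0.129111i
  term(m=-1) = +0.001090+0.002032i   from Y*(Ω₁)=+0.001554+0.006300i, Y(Ω₂)=+0.344297-0.088097i
  term(m=+0) = -0.017450+0.000000i   from Y*(Ω₁)=+0.630716-0.000000i, Y(Ω₂)=-0.027667+0.000000i
  term(m=+1) = +0.001090-0.002032i   from Y*(Ω₁)=-0.001554+0.006300i, Y(Ω₂)=-0.344297-0.088097i
  term(m=+2) = -0.000004-0.000006i   from Y*(Ω₁)=-0.000024-0.000013i, Y(Ω₂)=+0.235775+0.129111i
Accumulated sum -0.015278-0.000000i; after 4π/(2l+1) scaling, -0.038397-0.000000i ⇒ P_2 = -0.038397

-0.038397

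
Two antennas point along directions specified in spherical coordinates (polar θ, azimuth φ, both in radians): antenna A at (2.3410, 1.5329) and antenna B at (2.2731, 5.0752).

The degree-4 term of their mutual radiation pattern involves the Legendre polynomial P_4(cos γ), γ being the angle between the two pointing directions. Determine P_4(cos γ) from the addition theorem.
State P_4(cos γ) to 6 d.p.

0.363807

Addition theorem: P_4(cos γ) = (4π/9) Σ_m Y*_{lm}(Ω₁) Y_{lm}(Ω₂), m = −4…4:
  m=-4: (0.116111, -0.017737) × (0.017922, -0.149191) = (-0.000565, -0.017641)  (running Σ = (-0.000565, -0.017641))
  m=-3: (0.036560, 0.320196) × (0.318621, 0.166836) = (-0.041771, 0.108121)  (running Σ = (-0.042337, 0.090480))
  m=-2: (-0.411347, 0.031237) × (-0.280132, 0.248495) = (0.107469, -0.110968)  (running Σ = (0.065133, -0.020488))
  m=-1: (-0.003526, -0.093007) × (0.006540, 0.017227) = (0.001579, -0.000669)  (running Σ = (0.066712, -0.021157))
  m=0: (-0.350984, -0.000000) × (-0.362222, 0.000000) = (0.127134, 0.000000)  (running Σ = (0.193846, -0.021157))
  m=1: (0.003526, -0.093007) × (-0.006540, 0.017227) = (0.001579, 0.000669)  (running Σ = (0.195425, -0.020488))
  m=2: (-0.411347, -0.031237) × (-0.280132, -0.248495) = (0.107469, 0.110968)  (running Σ = (0.302894, 0.090480))
  m=3: (-0.036560, 0.320196) × (-0.318621, 0.166836) = (-0.041771, -0.108121)  (running Σ = (0.261123, -0.017641))
  m=4: (0.116111, 0.017737) × (0.017922, 0.149191) = (-0.000565, 0.017641)  (running Σ = (0.260558, -0.000000))
Total Σ_m = (0.260558, -0.000000). Multiply by 1.396263: (0.363807, -0.000000). P_4(cos γ) = 0.363807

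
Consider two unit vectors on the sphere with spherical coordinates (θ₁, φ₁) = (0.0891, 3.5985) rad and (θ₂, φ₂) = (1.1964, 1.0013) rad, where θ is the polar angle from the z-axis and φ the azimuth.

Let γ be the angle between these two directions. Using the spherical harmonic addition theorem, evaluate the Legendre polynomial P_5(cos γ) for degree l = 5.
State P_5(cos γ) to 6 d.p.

0.346248

Addition theorem: P_5(cos γ) = (4π/11) Σ_m Y*_{lm}(Ω₁) Y_{lm}(Ω₂), m = −5…5:
  m=-5: 0.00000 - 0.00000j × 0.09397 + 0.31024j = 0.00000 + 0.00000j  (running Σ = 0.00000 + 0.00000j)
  m=-4: -0.00002 + 0.00009j × -0.26169 + 0.30619j = -0.00002 - 0.00003j  (running Σ = -0.00002 - 0.00003j)
  m=-3: -0.00038 - 0.00189j × -0.05628 - 0.00780j = 0.00001 + 0.00011j  (running Σ = -0.00001 + 0.00008j)
  m=-2: 0.01613 + 0.02092j × 0.13454 + 0.29197j = -0.00394 + 0.00752j  (running Σ = -0.00395 + 0.00760j)
  m=-1: -0.19897 - 0.09781j × -0.07985 + 0.12472j = 0.02809 - 0.01700j  (running Σ = 0.02414 - 0.00940j)
  m=0: 0.88070 + 0.00000j × 0.28933 + 0.00000j = 0.25481 + 0.00000j  (running Σ = 0.27895 - 0.00940j)
  m=1: 0.19897 - 0.09781j × 0.07985 + 0.12472j = 0.02809 + 0.01700j  (running Σ = 0.30704 + 0.00760j)
  m=2: 0.01613 - 0.02092j × 0.13454 - 0.29197j = -0.00394 - 0.00752j  (running Σ = 0.30310 + 0.00008j)
  m=3: 0.00038 - 0.00189j × 0.05628 - 0.00780j = 0.00001 - 0.00011j  (running Σ = 0.30311 - 0.00003j)
  m=4: -0.00002 - 0.00009j × -0.26169 - 0.30619j = -0.00002 + 0.00003j  (running Σ = 0.30309 + 0.00000j)
  m=5: -0.00000 - 0.00000j × -0.09397 + 0.31024j = 0.00000 - 0.00000j  (running Σ = 0.30309 + 0.00000j)
Accumulated sum 0.30309 + 0.00000j; after 4π/(2l+1) scaling, 0.34625 + 0.00000j ⇒ P_5 = 0.346248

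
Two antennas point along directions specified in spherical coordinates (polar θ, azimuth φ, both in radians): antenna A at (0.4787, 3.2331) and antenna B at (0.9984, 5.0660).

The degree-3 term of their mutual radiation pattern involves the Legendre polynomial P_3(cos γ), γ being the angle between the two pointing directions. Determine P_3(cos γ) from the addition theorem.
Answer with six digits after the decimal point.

-0.433000

Summing Y*_{l m}(θ₁,φ₁)·Y_{l m}(θ₂,φ₂) over m ∈ [−3, 3]; prefactor 4π/(2·3+1) = 1.795196:
  m=-3: Y*=(-0.039250, -0.011054)  Y=(-0.216293, -0.120975)  product (0.007152, 0.007139)
  m=-2: Y*=(0.189252, 0.035028)  Y=(-0.297342, 0.254141)  product (-0.065175, 0.037682)
  m=-1: Y*=(-0.435702, -0.039982)  Y=(0.043925, 0.118997)  product (-0.014380, -0.053603)
  m=+0: Y*=(0.311064, -0.000000)  Y=(-0.309883, 0.000000)  product (-0.096394, 0.000000)
  m=+1: Y*=(0.435702, -0.039982)  Y=(-0.043925, 0.118997)  product (-0.014380, 0.053603)
  m=+2: Y*=(0.189252, -0.035028)  Y=(-0.297342, -0.254141)  product (-0.065175, -0.037682)
  m=+3: Y*=(0.039250, -0.011054)  Y=(0.216293, -0.120975)  product (0.007152, -0.007139)
Accumulated sum (-0.241200, -0.000000); after 4π/(2l+1) scaling, (-0.433000, -0.000000) ⇒ P_3 = -0.433000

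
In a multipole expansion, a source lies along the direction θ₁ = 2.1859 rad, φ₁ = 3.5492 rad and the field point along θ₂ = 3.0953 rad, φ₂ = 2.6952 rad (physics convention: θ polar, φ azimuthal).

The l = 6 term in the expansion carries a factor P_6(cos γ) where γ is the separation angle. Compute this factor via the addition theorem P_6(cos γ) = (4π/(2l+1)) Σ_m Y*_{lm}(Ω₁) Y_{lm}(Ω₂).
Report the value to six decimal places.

0.169073

Term-by-term m-sum for l=6 (normalisation 4π/13 = 0.966644):
  [-6]  conj(Y_{6,-6})(Ω₁) = -0.110024+0.091913i ; Y_{6,-6}(Ω₂) = -0.000000+0.000000i ; Δ = +0.000000-0.000000i
  [-5]  conj(Y_{6,-5})(Ω₁) = -0.158049+0.313280i ; Y_{6,-5}(Ω₂) = -0.000000+0.000000i ; Δ = -0.000000-0.000000i
  [-4]  conj(Y_{6,-4})(Ω₁) = -0.025191+0.421931i ; Y_{6,-4}(Ω₂) = -0.000003+0.000016i ; Δ = -0.000007-0.000002i
  [-3]  conj(Y_{6,-3})(Ω₁) = +0.046277+0.127579i ; Y_{6,-3}(Ω₂) = +0.000118+0.000501i ; Δ = -0.000058+0.000038i
  [-2]  conj(Y_{6,-2})(Ω₁) = -0.198835-0.211060i ; Y_{6,-2}(Ω₂) = +0.006955+0.008636i ; Δ = +0.000440-0.003185i
  [-1]  conj(Y_{6,-1})(Ω₁) = -0.237159-0.102403i ; Y_{6,-1}(Ω₂) = +0.136103+0.065141i ; Δ = -0.025607-0.029386i
  [+0]  conj(Y_{6,0})(Ω₁) = +0.226654-0.000000i ; Y_{6,0}(Ω₂) = +0.994347+0.000000i ; Δ = +0.225373+0.000000i
  [+1]  conj(Y_{6,1})(Ω₁) = +0.237159-0.102403i ; Y_{6,1}(Ω₂) = -0.136103+0.065141i ; Δ = -0.025607+0.029386i
  [+2]  conj(Y_{6,2})(Ω₁) = -0.198835+0.211060i ; Y_{6,2}(Ω₂) = +0.006955-0.008636i ; Δ = +0.000440+0.003185i
  [+3]  conj(Y_{6,3})(Ω₁) = -0.046277+0.127579i ; Y_{6,3}(Ω₂) = -0.000118+0.000501i ; Δ = -0.000058-0.000038i
  [+4]  conj(Y_{6,4})(Ω₁) = -0.025191-0.421931i ; Y_{6,4}(Ω₂) = -0.000003-0.000016i ; Δ = -0.000007+0.000002i
  [+5]  conj(Y_{6,5})(Ω₁) = +0.158049+0.313280i ; Y_{6,5}(Ω₂) = +0.000000+0.000000i ; Δ = -0.000000+0.000000i
  [+6]  conj(Y_{6,6})(Ω₁) = -0.110024-0.091913i ; Y_{6,6}(Ω₂) = -0.000000-0.000000i ; Δ = +0.000000+0.000000i
Total Σ_m = +0.174907-0.000000i. Multiply by 0.966644: +0.169073-0.000000i. P_6(cos γ) = 0.169073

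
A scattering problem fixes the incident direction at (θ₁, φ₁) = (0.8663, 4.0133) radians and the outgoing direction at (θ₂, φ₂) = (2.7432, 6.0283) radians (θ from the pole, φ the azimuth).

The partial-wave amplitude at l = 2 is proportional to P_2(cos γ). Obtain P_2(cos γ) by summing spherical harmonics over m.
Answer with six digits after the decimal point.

Summing Y*_{l m}(θ₁,φ₁)·Y_{l m}(θ₂,φ₂) over m ∈ [−2, 2]; prefactor 4π/(2·2+1) = 2.513274:
  m=-2: -0.038518+0.220918i × +0.050741+0.028367i = -0.008221+0.010117i  (running Σ = -0.008221+0.010117i)
  m=-1: -0.245329-0.291803i × -0.267305-0.069647i = +0.045254+0.095087i  (running Σ = +0.037033+0.105204i)
  m=0: +0.081482-0.000000i × +0.488388+0.000000i = +0.039795+0.000000i  (running Σ = +0.076828+0.105204i)
  m=1: +0.245329-0.291803i × +0.267305-0.069647i = +0.045254-0.095087i  (running Σ = +0.122082+0.010117i)
  m=2: -0.038518-0.220918i × +0.050741-0.028367i = -0.008221-0.010117i  (running Σ = +0.113861-0.000000i)
Accumulated sum +0.113861-0.000000i; after 4π/(2l+1) scaling, +0.286164-0.000000i ⇒ P_2 = 0.286164

0.286164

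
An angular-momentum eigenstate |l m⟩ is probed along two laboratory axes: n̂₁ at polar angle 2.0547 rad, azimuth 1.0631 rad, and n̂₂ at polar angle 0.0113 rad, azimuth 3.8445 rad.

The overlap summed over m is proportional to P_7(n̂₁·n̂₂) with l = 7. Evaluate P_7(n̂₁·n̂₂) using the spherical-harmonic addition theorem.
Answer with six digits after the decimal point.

-0.168863

Addition theorem: P_7(cos γ) = (4π/15) Σ_m Y*_{lm}(Ω₁) Y_{lm}(Ω₂), m = −7…7:
  term(m=-7) = +0.000000-0.000000i   from Y*(Ω₁)=+0.085323+0.195092i, Y(Ω₂)=-0.000000-0.000000i
  term(m=-6) = +0.000000-0.000000i   from Y*(Ω₁)=-0.416840-0.039894i, Y(Ω₂)=-0.000000+0.000000i
  term(m=-5) = +0.000000-0.000000i   from Y*(Ω₁)=+0.205157-0.297884i, Y(Ω₂)=+0.000000-0.000000i
  term(m=-4) = +0.000000+0.000000i   from Y*(Ω₁)=-0.017327-0.034973i, Y(Ω₂)=-0.000000-0.000000i
  term(m=-3) = +0.000002+0.000004i   from Y*(Ω₁)=+0.351506+0.016782i, Y(Ω₂)=+0.000007+0.000011i
  term(m=-2) = +0.000087+0.000076i   from Y*(Ω₁)=-0.063447+0.102241i, Y(Ω₂)=+0.000157-0.000945i
  term(m=-1) = -0.013139-0.004948i   from Y*(Ω₁)=+0.147890+0.265828i, Y(Ω₂)=-0.035213+0.029835i
  term(m=+0) = -0.175465-0.000000i   from Y*(Ω₁)=-0.160889-0.000000i, Y(Ω₂)=+1.090596+0.000000i
  term(m=+1) = -0.013139+0.004948i   from Y*(Ω₁)=-0.147890+0.265828i, Y(Ω₂)=+0.035213+0.029835i
  term(m=+2) = +0.000087-0.000076i   from Y*(Ω₁)=-0.063447-0.102241i, Y(Ω₂)=+0.000157+0.000945i
  term(m=+3) = +0.000002-0.000004i   from Y*(Ω₁)=-0.351506+0.016782i, Y(Ω₂)=-0.000007+0.000011i
  term(m=+4) = +0.000000-0.000000i   from Y*(Ω₁)=-0.017327+0.034973i, Y(Ω₂)=-0.000000+0.000000i
  term(m=+5) = +0.000000+0.000000i   from Y*(Ω₁)=-0.205157-0.297884i, Y(Ω₂)=-0.000000-0.000000i
  term(m=+6) = +0.000000+0.000000i   from Y*(Ω₁)=-0.416840+0.039894i, Y(Ω₂)=-0.000000-0.000000i
  term(m=+7) = +0.000000+0.000000i   from Y*(Ω₁)=-0.085323+0.195092i, Y(Ω₂)=+0.000000-0.000000i
Total Σ_m = -0.201565-0.000000i. Multiply by 0.837758: -0.168863-0.000000i. P_7(cos γ) = -0.168863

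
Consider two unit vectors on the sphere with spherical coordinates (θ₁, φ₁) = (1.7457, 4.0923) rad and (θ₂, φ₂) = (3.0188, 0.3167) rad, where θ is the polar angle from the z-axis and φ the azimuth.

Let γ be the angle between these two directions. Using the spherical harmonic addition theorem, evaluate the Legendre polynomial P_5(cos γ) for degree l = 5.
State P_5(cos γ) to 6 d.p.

0.137864

Term-by-term m-sum for l=5 (normalisation 4π/11 = 1.142397):
  [-5]  conj(Y_{5,-5})(Ω₁) = -0.01768 + 0.42943j ; Y_{5,-5}(Ω₂) = -0.00000 - 0.00001j ; Δ = 0.00001 + 0.00000j
  [-4]  conj(Y_{5,-4})(Ω₁) = 0.18955 + 0.14749j ; Y_{5,-4}(Ω₂) = -0.00010 + 0.00031j ; Δ = -0.00006 + 0.00004j
  [-3]  conj(Y_{5,-3})(Ω₁) = -0.23032 + 0.06860j ; Y_{5,-3}(Ω₂) = 0.00291 - 0.00407j ; Δ = -0.00039 + 0.00114j
  [-2]  conj(Y_{5,-2})(Ω₁) = -0.08440 + 0.24592j ; Y_{5,-2}(Ω₂) = -0.03976 + 0.02920j ; Δ = -0.00382 - 0.01224j
  [-1]  conj(Y_{5,-1})(Ω₁) = -0.10911 - 0.15281j ; Y_{5,-1}(Ω₂) = 0.28274 - 0.09266j ; Δ = -0.04501 - 0.03309j
  [+0]  conj(Y_{5,0})(Ω₁) = -0.26330 + 0.00000j ; Y_{5,0}(Ω₂) = -0.83269 + 0.00000j ; Δ = 0.21925 + 0.00000j
  [+1]  conj(Y_{5,1})(Ω₁) = 0.10911 - 0.15281j ; Y_{5,1}(Ω₂) = -0.28274 - 0.09266j ; Δ = -0.04501 + 0.03309j
  [+2]  conj(Y_{5,2})(Ω₁) = -0.08440 - 0.24592j ; Y_{5,2}(Ω₂) = -0.03976 - 0.02920j ; Δ = -0.00382 + 0.01224j
  [+3]  conj(Y_{5,3})(Ω₁) = 0.23032 + 0.06860j ; Y_{5,3}(Ω₂) = -0.00291 - 0.00407j ; Δ = -0.00039 - 0.00114j
  [+4]  conj(Y_{5,4})(Ω₁) = 0.18955 - 0.14749j ; Y_{5,4}(Ω₂) = -0.00010 - 0.00031j ; Δ = -0.00006 - 0.00004j
  [+5]  conj(Y_{5,5})(Ω₁) = 0.01768 + 0.42943j ; Y_{5,5}(Ω₂) = 0.00000 - 0.00001j ; Δ = 0.00001 - 0.00000j
Σ over m = 0.12068 - 0.00000j; ×(4π/11) → 0.13786 - 0.00000j. Real part: 0.137864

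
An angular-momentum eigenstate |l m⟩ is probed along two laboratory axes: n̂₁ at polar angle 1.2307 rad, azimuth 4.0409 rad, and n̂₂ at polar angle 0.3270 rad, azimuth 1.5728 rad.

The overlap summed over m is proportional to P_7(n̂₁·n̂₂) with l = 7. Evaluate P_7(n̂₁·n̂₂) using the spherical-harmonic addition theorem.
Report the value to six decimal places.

-0.163630

Expand P_7 via completeness: Σ_{m} conj(Y_{7,m}) at Ω₁ times Y_{7,m} at Ω₂ —
  m=-7: (-0.330872, -0.003959) × (0.000002, 0.000176) = (-0.000000, -0.000058)  (running Σ = (-0.000000, -0.000058))
  m=-6: (0.276647, -0.339697) × (-0.001946, 0.000023) = (-0.000530, 0.000667)  (running Σ = (-0.000530, 0.000609))
  m=-5: (0.026132, 0.119176) × (-0.000134, -0.013371) = (0.001590, -0.000365)  (running Σ = (0.001060, 0.000244))
  m=-4: (0.269715, 0.132167) × (0.064052, -0.000513) = (0.017343, 0.008327)  (running Σ = (0.018403, 0.008571))
  m=-3: (-0.215443, 0.102394) × (0.001296, 0.215663) = (-0.022362, -0.046330)  (running Σ = (-0.003959, -0.037760))
  m=-2: (-0.047461, 0.204710) × (-0.479449, 0.001921) = (0.022362, -0.098239)  (running Σ = (0.018403, -0.135999))
  m=-1: (-0.167986, -0.211388) × (-0.001126, -0.561929) = (-0.118596, 0.094634)  (running Σ = (-0.100193, -0.041364))
  m=0: (-0.180818, -0.000000) × (-0.028029, 0.000000) = (0.005068, 0.000000)  (running Σ = (-0.095125, -0.041364))
  m=1: (0.167986, -0.211388) × (0.001126, -0.561929) = (-0.118596, -0.094634)  (running Σ = (-0.213721, -0.135999))
  m=2: (-0.047461, -0.204710) × (-0.479449, -0.001921) = (0.022362, 0.098239)  (running Σ = (-0.191360, -0.037760))
  m=3: (0.215443, 0.102394) × (-0.001296, 0.215663) = (-0.022362, 0.046330)  (running Σ = (-0.213722, 0.008571))
  m=4: (0.269715, -0.132167) × (0.064052, 0.000513) = (0.017343, -0.008327)  (running Σ = (-0.196378, 0.000244))
  m=5: (-0.026132, 0.119176) × (0.000134, -0.013371) = (0.001590, 0.000365)  (running Σ = (-0.194788, 0.000609))
  m=6: (0.276647, 0.339697) × (-0.001946, -0.000023) = (-0.000530, -0.000667)  (running Σ = (-0.195318, -0.000058))
  m=7: (0.330872, -0.003959) × (-0.000002, 0.000176) = (-0.000000, 0.000058)  (running Σ = (-0.195319, -0.000000))
Σ over m = (-0.195319, -0.000000); ×(4π/15) → (-0.163630, -0.000000). Real part: -0.163630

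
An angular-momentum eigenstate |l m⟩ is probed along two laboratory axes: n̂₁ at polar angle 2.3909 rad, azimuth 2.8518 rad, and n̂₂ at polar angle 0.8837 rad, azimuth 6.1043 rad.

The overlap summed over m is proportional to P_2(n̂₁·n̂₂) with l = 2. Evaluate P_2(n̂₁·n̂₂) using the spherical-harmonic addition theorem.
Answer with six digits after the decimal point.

Expand P_2 via completeness: Σ_{m} conj(Y_{2,m}) at Ω₁ times Y_{2,m} at Ω₂ —
  term(m=-2) = 0.04048 - 0.00913j   from Y*(Ω₁)=0.15039 - 0.09844j, Y(Ω₂)=0.21625 + 0.08085j
  term(m=-1) = 0.14508 - 0.01616j   from Y*(Ω₁)=0.36928 - 0.11011j, Y(Ω₂)=0.37279 + 0.06741j
  term(m=+0) = 0.01244 + 0.00000j   from Y*(Ω₁)=0.19051 + 0.00000j, Y(Ω₂)=0.06528 + 0.00000j
  term(m=+1) = 0.14508 + 0.01616j   from Y*(Ω₁)=-0.36928 - 0.11011j, Y(Ω₂)=-0.37279 + 0.06741j
  term(m=+2) = 0.04048 + 0.00913j   from Y*(Ω₁)=0.15039 + 0.09844j, Y(Ω₂)=0.21625 - 0.08085j
Accumulated sum 0.38356 + 0.00000j; after 4π/(2l+1) scaling, 0.96400 + 0.00000j ⇒ P_2 = 0.964001

0.964001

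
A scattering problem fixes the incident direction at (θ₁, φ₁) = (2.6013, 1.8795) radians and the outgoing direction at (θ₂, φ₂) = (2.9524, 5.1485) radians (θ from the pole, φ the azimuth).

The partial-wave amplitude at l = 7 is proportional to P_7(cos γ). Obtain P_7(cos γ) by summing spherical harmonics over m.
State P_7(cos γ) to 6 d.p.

-0.019155

Term-by-term m-sum for l=7 (normalisation 4π/15 = 0.837758):
  [-7]  conj(Y_{7,-7})(Ω₁) = (0.003959, 0.002651) ; Y_{7,-7}(Ω₂) = (-0.000000, 0.000004) ; Δ = (-0.000000, 0.000000)
  [-6]  conj(Y_{7,-6})(Ω₁) = (-0.008254, 0.028552) ; Y_{7,-6}(Ω₂) = (-0.000070, -0.000041) ; Δ = (0.000002, -0.000002)
  [-5]  conj(Y_{7,-5})(Ω₁) = (-0.113073, 0.003085) ; Y_{7,-5}(Ω₂) = (0.000817, -0.000570) ; Δ = (-0.000091, 0.000067)
  [-4]  conj(Y_{7,-4})(Ω₁) = (-0.095295, -0.272879) ; Y_{7,-4}(Ω₂) = (0.001486, 0.008472) ; Δ = (0.002170, -0.001213)
  [-3]  conj(Y_{7,-3})(Ω₁) = (0.382733, -0.287759) ; Y_{7,-3}(Ω₂) = (-0.051453, -0.013823) ; Δ = (-0.023670, 0.009515)
  [-2]  conj(Y_{7,-2})(Ω₁) = (0.331238, 0.235180) ; Y_{7,-2}(Ω₂) = (0.146646, -0.174609) ; Δ = (0.089640, -0.023349)
  [-1]  conj(Y_{7,-1})(Ω₁) = (0.027987, -0.087760) ; Y_{7,-1}(Ω₂) = (0.252155, 0.541061) ; Δ = (0.054541, -0.006987)
  [+0]  conj(Y_{7,0})(Ω₁) = (0.439960, -0.000000) ; Y_{7,0}(Ω₂) = (-0.609254, 0.000000) ; Δ = (-0.268047, 0.000000)
  [+1]  conj(Y_{7,1})(Ω₁) = (-0.027987, -0.087760) ; Y_{7,1}(Ω₂) = (-0.252155, 0.541061) ; Δ = (0.054541, 0.006987)
  [+2]  conj(Y_{7,2})(Ω₁) = (0.331238, -0.235180) ; Y_{7,2}(Ω₂) = (0.146646, 0.174609) ; Δ = (0.089640, 0.023349)
  [+3]  conj(Y_{7,3})(Ω₁) = (-0.382733, -0.287759) ; Y_{7,3}(Ω₂) = (0.051453, -0.013823) ; Δ = (-0.023670, -0.009515)
  [+4]  conj(Y_{7,4})(Ω₁) = (-0.095295, 0.272879) ; Y_{7,4}(Ω₂) = (0.001486, -0.008472) ; Δ = (0.002170, 0.001213)
  [+5]  conj(Y_{7,5})(Ω₁) = (0.113073, 0.003085) ; Y_{7,5}(Ω₂) = (-0.000817, -0.000570) ; Δ = (-0.000091, -0.000067)
  [+6]  conj(Y_{7,6})(Ω₁) = (-0.008254, -0.028552) ; Y_{7,6}(Ω₂) = (-0.000070, 0.000041) ; Δ = (0.000002, 0.000002)
  [+7]  conj(Y_{7,7})(Ω₁) = (-0.003959, 0.002651) ; Y_{7,7}(Ω₂) = (0.000000, 0.000004) ; Δ = (-0.000000, -0.000000)
Total Σ_m = (-0.022865, -0.000000). Multiply by 0.837758: (-0.019155, -0.000000). P_7(cos γ) = -0.019155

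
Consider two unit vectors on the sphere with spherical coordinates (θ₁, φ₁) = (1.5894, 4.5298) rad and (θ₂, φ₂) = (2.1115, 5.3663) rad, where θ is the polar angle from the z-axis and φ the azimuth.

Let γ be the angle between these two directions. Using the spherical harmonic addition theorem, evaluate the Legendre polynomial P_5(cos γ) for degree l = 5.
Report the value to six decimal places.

Term-by-term m-sum for l=5 (normalisation 4π/11 = 1.142397):
  [-5]  conj(Y_{5,-5})(Ω₁) = -0.36695 - 0.28353j ; Y_{5,-5}(Ω₂) = -0.02744 - 0.21324j ; Δ = -0.05039 + 0.08603j
  [-4]  conj(Y_{5,-4})(Ω₁) = -0.02033 + 0.01820j ; Y_{5,-4}(Ω₂) = 0.35302 + 0.20492j ; Δ = -0.01091 + 0.00226j
  [-3]  conj(Y_{5,-3})(Ω₁) = -0.17951 - 0.29426j ; Y_{5,-3}(Ω₂) = -0.27908 + 0.11502j ; Δ = 0.08394 + 0.06147j
  [-2]  conj(Y_{5,-2})(Ω₁) = -0.02941 + 0.01124j ; Y_{5,-2}(Ω₂) = -0.03419 + 0.12701j ; Δ = -0.00042 - 0.00412j
  [-1]  conj(Y_{5,-1})(Ω₁) = -0.05786 - 0.31338j ; Y_{5,-1}(Ω₂) = -0.20631 - 0.26920j ; Δ = -0.07242 + 0.08023j
  [+0]  conj(Y_{5,0})(Ω₁) = -0.03258 + 0.00000j ; Y_{5,0}(Ω₂) = -0.05272 + 0.00000j ; Δ = 0.00172 + 0.00000j
  [+1]  conj(Y_{5,1})(Ω₁) = 0.05786 - 0.31338j ; Y_{5,1}(Ω₂) = 0.20631 - 0.26920j ; Δ = -0.07242 - 0.08023j
  [+2]  conj(Y_{5,2})(Ω₁) = -0.02941 - 0.01124j ; Y_{5,2}(Ω₂) = -0.03419 - 0.12701j ; Δ = -0.00042 + 0.00412j
  [+3]  conj(Y_{5,3})(Ω₁) = 0.17951 - 0.29426j ; Y_{5,3}(Ω₂) = 0.27908 + 0.11502j ; Δ = 0.08394 - 0.06147j
  [+4]  conj(Y_{5,4})(Ω₁) = -0.02033 - 0.01820j ; Y_{5,4}(Ω₂) = 0.35302 - 0.20492j ; Δ = -0.01091 - 0.00226j
  [+5]  conj(Y_{5,5})(Ω₁) = 0.36695 - 0.28353j ; Y_{5,5}(Ω₂) = 0.02744 - 0.21324j ; Δ = -0.05039 - 0.08603j
Σ over m = -0.09868 + 0.00000j; ×(4π/11) → -0.11273 + 0.00000j. Real part: -0.112729

-0.112729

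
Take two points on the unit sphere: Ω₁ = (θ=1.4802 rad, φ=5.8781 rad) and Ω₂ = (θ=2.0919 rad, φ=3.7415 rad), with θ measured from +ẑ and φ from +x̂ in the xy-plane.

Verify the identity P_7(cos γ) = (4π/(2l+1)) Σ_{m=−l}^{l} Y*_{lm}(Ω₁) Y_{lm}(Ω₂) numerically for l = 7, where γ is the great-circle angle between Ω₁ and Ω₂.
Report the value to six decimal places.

Term-by-term m-sum for l=7 (normalisation 4π/15 = 0.837758):
  m=-7: Y*=-0.463291-0.146362i  Y=+0.090576-0.160780i  product -0.065495+0.061231i
  m=-6: Y*=-0.125126-0.107785i  Y=+0.355531-0.175197i  product -0.063370-0.016399i
  m=-5: Y*=+0.141056+0.288588i  Y=+0.395997+0.056635i  product +0.039513+0.122269i
  m=-4: Y*=+0.009359+0.188753i  Y=+0.033816+0.030999i  product -0.005535+0.006673i
  m=-3: Y*=+0.093932-0.252969i  Y=-0.074905-0.321466i  product -0.088357-0.011247i
  m=-2: Y*=+0.136554-0.143493i  Y=+0.073887-0.189944i  product -0.017166-0.036540i
  m=-1: Y*=-0.229642+0.098470i  Y=-0.209595+0.143363i  product +0.034015-0.053561i
  m=+0: Y*=-0.200581-0.000000i  Y=-0.239093+0.000000i  product +0.047958+0.000000i
  m=+1: Y*=+0.229642+0.098470i  Y=+0.209595+0.143363i  product +0.034015+0.053561i
  m=+2: Y*=+0.136554+0.143493i  Y=+0.073887+0.189944i  product -0.017166+0.036540i
  m=+3: Y*=-0.093932-0.252969i  Y=+0.074905-0.321466i  product -0.088357+0.011247i
  m=+4: Y*=+0.009359-0.188753i  Y=+0.033816-0.030999i  product -0.005535-0.006673i
  m=+5: Y*=-0.141056+0.288588i  Y=-0.395997+0.056635i  product +0.039513-0.122269i
  m=+6: Y*=-0.125126+0.107785i  Y=+0.355531+0.175197i  product -0.063370+0.016399i
  m=+7: Y*=+0.463291-0.146362i  Y=-0.090576-0.160780i  product -0.065495-0.061231i
Accumulated sum -0.284831+0.000000i; after 4π/(2l+1) scaling, -0.238620+0.000000i ⇒ P_7 = -0.238620

-0.238620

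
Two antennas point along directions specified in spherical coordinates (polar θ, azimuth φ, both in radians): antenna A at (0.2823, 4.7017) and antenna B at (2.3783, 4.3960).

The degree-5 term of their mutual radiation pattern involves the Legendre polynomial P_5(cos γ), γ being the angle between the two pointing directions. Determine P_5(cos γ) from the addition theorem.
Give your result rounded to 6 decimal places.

-0.066534

Term-by-term m-sum for l=5 (normalisation 4π/11 = 1.142397):
  m=-5: (-0.000042, -0.000777) × (-0.073276, -0.000817) = (0.000002, 0.000057)  (running Σ = (0.000002, 0.000057))
  m=-4: (0.008480, -0.000363) × (-0.072790, -0.231015) = (-0.000701, -0.001933)  (running Σ = (-0.000699, -0.001876))
  m=-3: (0.001751, 0.054574) × (0.343667, -0.246193) = (0.014037, 0.018324)  (running Σ = (0.013339, 0.016448))
  m=-2: (-0.223158, 0.004771) × (0.267247, 0.195993) = (-0.060573, -0.042462)  (running Σ = (-0.047235, -0.026014))
  m=-1: (-0.005678, -0.531154) × (0.040304, -0.123109) = (-0.065619, -0.020709)  (running Σ = (-0.112854, -0.046723))
  m=0: (0.453085, -0.000000) × (0.369614, 0.000000) = (0.167467, 0.000000)  (running Σ = (0.054613, -0.046723))
  m=1: (0.005678, -0.531154) × (-0.040304, -0.123109) = (-0.065619, 0.020709)  (running Σ = (-0.011006, -0.026014))
  m=2: (-0.223158, -0.004771) × (0.267247, -0.195993) = (-0.060573, 0.042462)  (running Σ = (-0.071579, 0.016448))
  m=3: (-0.001751, 0.054574) × (-0.343667, -0.246193) = (0.014037, -0.018324)  (running Σ = (-0.057542, -0.001876))
  m=4: (0.008480, 0.000363) × (-0.072790, 0.231015) = (-0.000701, 0.001933)  (running Σ = (-0.058243, 0.000057))
  m=5: (0.000042, -0.000777) × (0.073276, -0.000817) = (0.000002, -0.000057)  (running Σ = (-0.058241, -0.000000))
Σ over m = (-0.058241, -0.000000); ×(4π/11) → (-0.066534, -0.000000). Real part: -0.066534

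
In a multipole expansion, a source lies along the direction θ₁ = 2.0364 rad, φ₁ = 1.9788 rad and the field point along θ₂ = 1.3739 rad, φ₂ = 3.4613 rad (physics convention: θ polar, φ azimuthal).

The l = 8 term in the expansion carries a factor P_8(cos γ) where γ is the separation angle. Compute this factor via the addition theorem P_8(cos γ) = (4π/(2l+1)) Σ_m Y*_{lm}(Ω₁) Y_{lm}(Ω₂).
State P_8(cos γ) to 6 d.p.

Expand P_8 via completeness: Σ_{m} conj(Y_{8,m}) at Ω₁ times Y_{8,m} at Ω₂ —
  [-8]  conj(Y_{8,-8})(Ω₁) = -0.207902-0.025583i ; Y_{8,-8}(Ω₂) = -0.367878-0.243096i ; Δ = +0.070264+0.059952i
  [-7]  conj(Y_{8,-7})(Ω₁) = -0.118594-0.403942i ; Y_{8,-7}(Ω₂) = +0.217701+0.276399i ; Δ = +0.085831-0.120718i
  [-6]  conj(Y_{8,-6})(Ω₁) = +0.298124-0.247847i ; Y_{8,-6}(Ω₂) = +0.048563+0.134101i ; Δ = +0.047714+0.027942i
  [-5]  conj(Y_{8,-5})(Ω₁) = +0.004360+0.002211i ; Y_{8,-5}(Ω₂) = -0.009709-0.349903i ; Δ = +0.000731-0.001547i
  [-4]  conj(Y_{8,-4})(Ω₁) = +0.021108-0.344374i ; Y_{8,-4}(Ω₂) = +0.009023-0.030020i ; Δ = -0.010148-0.003741i
  [-3]  conj(Y_{8,-3})(Ω₁) = +0.172662-0.062398i ; Y_{8,-3}(Ω₂) = -0.190834+0.272071i ; Δ = -0.015973+0.058884i
  [-2]  conj(Y_{8,-2})(Ω₁) = -0.178708-0.189998i ; Y_{8,-2}(Ω₂) = +0.015304-0.011381i ; Δ = -0.004897-0.000874i
  [-1]  conj(Y_{8,-1})(Ω₁) = +0.095594-0.221149i ; Y_{8,-1}(Ω₂) = +0.304613-0.100847i ; Δ = +0.006817-0.077005i
  [+0]  conj(Y_{8,0})(Ω₁) = -0.228656-0.000000i ; Y_{8,0}(Ω₂) = -0.033892+0.000000i ; Δ = +0.007750+0.000000i
  [+1]  conj(Y_{8,1})(Ω₁) = -0.095594-0.221149i ; Y_{8,1}(Ω₂) = -0.304613-0.100847i ; Δ = +0.006817+0.077005i
  [+2]  conj(Y_{8,2})(Ω₁) = -0.178708+0.189998i ; Y_{8,2}(Ω₂) = +0.015304+0.011381i ; Δ = -0.004897+0.000874i
  [+3]  conj(Y_{8,3})(Ω₁) = -0.172662-0.062398i ; Y_{8,3}(Ω₂) = +0.190834+0.272071i ; Δ = -0.015973-0.058884i
  [+4]  conj(Y_{8,4})(Ω₁) = +0.021108+0.344374i ; Y_{8,4}(Ω₂) = +0.009023+0.030020i ; Δ = -0.010148+0.003741i
  [+5]  conj(Y_{8,5})(Ω₁) = -0.004360+0.002211i ; Y_{8,5}(Ω₂) = +0.009709-0.349903i ; Δ = +0.000731+0.001547i
  [+6]  conj(Y_{8,6})(Ω₁) = +0.298124+0.247847i ; Y_{8,6}(Ω₂) = +0.048563-0.134101i ; Δ = +0.047714-0.027942i
  [+7]  conj(Y_{8,7})(Ω₁) = +0.118594-0.403942i ; Y_{8,7}(Ω₂) = -0.217701+0.276399i ; Δ = +0.085831+0.120718i
  [+8]  conj(Y_{8,8})(Ω₁) = -0.207902+0.025583i ; Y_{8,8}(Ω₂) = -0.367878+0.243096i ; Δ = +0.070264-0.059952i
Accumulated sum +0.368428-0.000000i; after 4π/(2l+1) scaling, +0.272341-0.000000i ⇒ P_8 = 0.272341

0.272341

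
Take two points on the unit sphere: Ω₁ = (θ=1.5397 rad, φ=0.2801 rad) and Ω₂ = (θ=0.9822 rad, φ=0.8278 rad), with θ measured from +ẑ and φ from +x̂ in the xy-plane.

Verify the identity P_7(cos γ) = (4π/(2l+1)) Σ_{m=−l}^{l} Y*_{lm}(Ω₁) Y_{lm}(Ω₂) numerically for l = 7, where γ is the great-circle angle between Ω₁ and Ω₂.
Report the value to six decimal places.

Summing Y*_{l m}(θ₁,φ₁)·Y_{l m}(θ₂,φ₂) over m ∈ [−7, 7]; prefactor 4π/(2·7+1) = 0.837758:
  [-7]  conj(Y_{7,-7})(Ω₁) = -0.189422+0.460946i ; Y_{7,-7}(Ω₂) = +0.121565+0.064620i ; Δ = -0.052814+0.043794i
  [-6]  conj(Y_{7,-6})(Ω₁) = -0.006356+0.057653i ; Y_{7,-6}(Ω₂) = +0.086541+0.332789i ; Δ = -0.019736+0.002874i
  [-5]  conj(Y_{7,-5})(Ω₁) = -0.061255-0.356214i ; Y_{7,-5}(Ω₂) = -0.238236+0.368923i ; Δ = +0.146009+0.062264i
  [-4]  conj(Y_{7,-4})(Ω₁) = -0.029616-0.061247i ; Y_{7,-4}(Ω₂) = -0.193541+0.033144i ; Δ = +0.007762+0.010872i
  [-3]  conj(Y_{7,-3})(Ω₁) = +0.216442+0.241616i ; Y_{7,-3}(Ω₂) = +0.189193+0.146286i ; Δ = +0.005604+0.077375i
  [-2]  conj(Y_{7,-2})(Ω₁) = +0.061318+0.038460i ; Y_{7,-2}(Ω₂) = +0.027076+0.318511i ; Δ = -0.010590+0.020572i
  [-1]  conj(Y_{7,-1})(Ω₁) = -0.298797-0.085953i ; Y_{7,-1}(Ω₂) = +0.077103-0.083936i ; Δ = -0.030253+0.018453i
  [+0]  conj(Y_{7,0})(Ω₁) = -0.073662-0.000000i ; Y_{7,0}(Ω₂) = +0.334233+0.000000i ; Δ = -0.024620-0.000000i
  [+1]  conj(Y_{7,1})(Ω₁) = +0.298797-0.085953i ; Y_{7,1}(Ω₂) = -0.077103-0.083936i ; Δ = -0.030253-0.018453i
  [+2]  conj(Y_{7,2})(Ω₁) = +0.061318-0.038460i ; Y_{7,2}(Ω₂) = +0.027076-0.318511i ; Δ = -0.010590-0.020572i
  [+3]  conj(Y_{7,3})(Ω₁) = -0.216442+0.241616i ; Y_{7,3}(Ω₂) = -0.189193+0.146286i ; Δ = +0.005604-0.077375i
  [+4]  conj(Y_{7,4})(Ω₁) = -0.029616+0.061247i ; Y_{7,4}(Ω₂) = -0.193541-0.033144i ; Δ = +0.007762-0.010872i
  [+5]  conj(Y_{7,5})(Ω₁) = +0.061255-0.356214i ; Y_{7,5}(Ω₂) = +0.238236+0.368923i ; Δ = +0.146009-0.062264i
  [+6]  conj(Y_{7,6})(Ω₁) = -0.006356-0.057653i ; Y_{7,6}(Ω₂) = +0.086541-0.332789i ; Δ = -0.019736-0.002874i
  [+7]  conj(Y_{7,7})(Ω₁) = +0.189422+0.460946i ; Y_{7,7}(Ω₂) = -0.121565+0.064620i ; Δ = -0.052814-0.043794i
Σ over m = +0.067344-0.000000i; ×(4π/15) → +0.056418-0.000000i. Real part: 0.056418

0.056418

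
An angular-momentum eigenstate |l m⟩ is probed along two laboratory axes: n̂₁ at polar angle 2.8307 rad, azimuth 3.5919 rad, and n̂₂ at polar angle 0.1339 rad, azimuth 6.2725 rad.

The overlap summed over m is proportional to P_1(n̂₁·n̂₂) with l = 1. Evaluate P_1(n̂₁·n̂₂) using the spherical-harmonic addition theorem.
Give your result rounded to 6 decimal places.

Expand P_1 via completeness: Σ_{m} conj(Y_{1,m}) at Ω₁ times Y_{1,m} at Ω₂ —
  m=-1: (-0.095154, -0.046001) × (0.046121, 0.000493) = (-0.004366, -0.002168)  (running Σ = (-0.004366, -0.002168))
  m=0: (-0.465179, -0.000000) × (0.484229, 0.000000) = (-0.225253, -0.000000)  (running Σ = (-0.229619, -0.002168))
  m=1: (0.095154, -0.046001) × (-0.046121, 0.000493) = (-0.004366, 0.002168)  (running Σ = (-0.233985, 0.000000))
Accumulated sum (-0.233985, 0.000000); after 4π/(2l+1) scaling, (-0.980115, 0.000000) ⇒ P_1 = -0.980115

-0.980115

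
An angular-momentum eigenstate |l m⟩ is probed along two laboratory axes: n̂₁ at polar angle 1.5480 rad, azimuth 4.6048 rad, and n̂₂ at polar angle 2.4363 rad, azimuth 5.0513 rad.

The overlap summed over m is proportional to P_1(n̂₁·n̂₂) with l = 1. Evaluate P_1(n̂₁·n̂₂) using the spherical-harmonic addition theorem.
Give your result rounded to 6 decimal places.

Summing Y*_{l m}(θ₁,φ₁)·Y_{l m}(θ₂,φ₂) over m ∈ [−1, 1]; prefactor 4π/(2·1+1) = 4.188790:
  m=-1: -0.03709 - 0.34341j × 0.07446 + 0.21123j = 0.06978 - 0.03340j  (running Σ = 0.06978 - 0.03340j)
  m=0: 0.01114 + 0.00000j × -0.37203 + 0.00000j = -0.00414 + 0.00000j  (running Σ = 0.06563 - 0.03340j)
  m=1: 0.03709 - 0.34341j × -0.07446 + 0.21123j = 0.06978 + 0.03340j  (running Σ = 0.13541 + 0.00000j)
Total Σ_m = 0.13541 + 0.00000j. Multiply by 4.188790: 0.56720 + 0.00000j. P_1(cos γ) = 0.567196

0.567196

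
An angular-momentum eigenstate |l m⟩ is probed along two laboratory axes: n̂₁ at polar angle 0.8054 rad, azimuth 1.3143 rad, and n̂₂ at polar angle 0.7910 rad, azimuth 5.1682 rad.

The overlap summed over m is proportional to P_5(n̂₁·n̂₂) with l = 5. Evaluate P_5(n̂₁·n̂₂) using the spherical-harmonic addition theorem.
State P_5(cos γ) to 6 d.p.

Term-by-term m-sum for l=5 (normalisation 4π/11 = 1.142397):
  [-5]  conj(Y_{5,-5})(Ω₁) = +0.086763+0.025732i ; Y_{5,-5}(Ω₂) = +0.064075-0.054881i ; Δ = +0.006972-0.003113i
  [-4]  conj(Y_{5,-4})(Ω₁) = +0.142498-0.235150i ; Y_{5,-4}(Ω₂) = -0.065894-0.255452i ; Δ = -0.069459-0.020906i
  [-3]  conj(Y_{5,-3})(Ω₁) = -0.299649-0.309338i ; Y_{5,-3}(Ω₂) = -0.420186-0.086648i ; Δ = +0.099105+0.155944i
  [-2]  conj(Y_{5,-2})(Ω₁) = -0.234075+0.131853i ; Y_{5,-2}(Ω₂) = -0.178304+0.230134i ; Δ = +0.011393-0.077378i
  [-1]  conj(Y_{5,-1})(Ω₁) = -0.051654-0.196946i ; Y_{5,-1}(Ω₂) = -0.079051-0.161249i ; Δ = -0.027674+0.023898i
  [+0]  conj(Y_{5,0})(Ω₁) = -0.330977-0.000000i ; Y_{5,0}(Ω₂) = -0.346098+0.000000i ; Δ = +0.114551+0.000000i
  [+1]  conj(Y_{5,1})(Ω₁) = +0.051654-0.196946i ; Y_{5,1}(Ω₂) = +0.079051-0.161249i ; Δ = -0.027674-0.023898i
  [+2]  conj(Y_{5,2})(Ω₁) = -0.234075-0.131853i ; Y_{5,2}(Ω₂) = -0.178304-0.230134i ; Δ = +0.011393+0.077378i
  [+3]  conj(Y_{5,3})(Ω₁) = +0.299649-0.309338i ; Y_{5,3}(Ω₂) = +0.420186-0.086648i ; Δ = +0.099105-0.155944i
  [+4]  conj(Y_{5,4})(Ω₁) = +0.142498+0.235150i ; Y_{5,4}(Ω₂) = -0.065894+0.255452i ; Δ = -0.069459+0.020906i
  [+5]  conj(Y_{5,5})(Ω₁) = -0.086763+0.025732i ; Y_{5,5}(Ω₂) = -0.064075-0.054881i ; Δ = +0.006972+0.003113i
Accumulated sum +0.155222-0.000000i; after 4π/(2l+1) scaling, +0.177325-0.000000i ⇒ P_5 = 0.177325

0.177325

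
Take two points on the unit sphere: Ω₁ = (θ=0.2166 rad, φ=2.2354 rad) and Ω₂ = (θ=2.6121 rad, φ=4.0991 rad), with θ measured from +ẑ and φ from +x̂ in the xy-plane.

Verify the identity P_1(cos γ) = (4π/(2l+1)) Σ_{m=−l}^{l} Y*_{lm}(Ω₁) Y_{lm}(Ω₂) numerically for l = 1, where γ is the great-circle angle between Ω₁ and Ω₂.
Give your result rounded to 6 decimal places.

Summing Y*_{l m}(θ₁,φ₁)·Y_{l m}(θ₂,φ₂) over m ∈ [−1, 1]; prefactor 4π/(2·1+1) = 4.188790:
  m=-1: -0.04579 + 0.05845j × -0.10044 + 0.14271j = -0.00374 - 0.01241j  (running Σ = -0.00374 - 0.01241j)
  m=0: 0.47719 + 0.00000j × -0.42169 + 0.00000j = -0.20123 + 0.00000j  (running Σ = -0.20497 - 0.01241j)
  m=1: 0.04579 + 0.05845j × 0.10044 + 0.14271j = -0.00374 + 0.01241j  (running Σ = -0.20871 + 0.00000j)
Total Σ_m = -0.20871 + 0.00000j. Multiply by 4.188790: -0.87424 + 0.00000j. P_1(cos γ) = -0.874239

-0.874239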